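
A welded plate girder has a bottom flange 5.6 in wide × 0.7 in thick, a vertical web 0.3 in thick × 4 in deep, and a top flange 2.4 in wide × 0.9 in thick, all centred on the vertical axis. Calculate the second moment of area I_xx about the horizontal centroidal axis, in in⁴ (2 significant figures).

I_xx ≈ 34 in⁴

Split into non-overlapping primitives; take the origin at the lower-left of the bounding box.
Bottom plate: 5.6 × 0.7, A = 3.92 in², y = 0.35 in, Ī = 0.1601 in⁴.
Web plate: 0.3 × 4, A = 1.2 in², y = 2.7 in, Ī = 1.6 in⁴.
Top plate: 2.4 × 0.9, A = 2.16 in², y = 5.15 in, Ī = 0.1458 in⁴.
Centroid: ȳ = ΣA·y / ΣA = 2.162 in.
Transfer each piece to the horizontal centroidal axis using Ī + A·d² with d = y − 2.162:
  bottom plate: d = -1.812 in → contributes +13.02 in⁴
  web plate: d = 0.5385 in → contributes +1.948 in⁴
  top plate: d = 2.988 in → contributes +19.44 in⁴
Total I = 34.41 in⁴.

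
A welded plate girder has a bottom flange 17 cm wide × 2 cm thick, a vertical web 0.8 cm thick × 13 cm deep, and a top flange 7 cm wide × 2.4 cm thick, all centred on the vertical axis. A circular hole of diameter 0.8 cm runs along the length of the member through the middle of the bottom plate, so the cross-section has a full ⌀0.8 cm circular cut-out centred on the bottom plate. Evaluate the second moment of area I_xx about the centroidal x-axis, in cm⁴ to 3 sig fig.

Decompose the section into non-overlapping parts with the origin at the bottom-left of its bounding rectangle.
Bottom plate: 17 × 2, A = 34 cm², y = 1 cm, Ī = 11.333 cm⁴.
Web plate: 0.8 × 13, A = 10.4 cm², y = 8.5 cm, Ī = 146.47 cm⁴.
Top plate: 7 × 2.4, A = 16.8 cm², y = 16.2 cm, Ī = 8.064 cm⁴.
Hole (subtracted): ⌀0.8, A = 0.50265 cm², y = 1 cm, Ī = 0.020106 cm⁴.
Centroid: ȳ = ΣA·y / ΣA = 6.4922 cm.
Transfer each piece to the centroidal x-axis using Ī + A·d² with d = y − 6.4922:
  bottom plate: d = -5.4922 cm → contributes +1036.9 cm⁴
  web plate: d = 2.0078 cm → contributes +188.39 cm⁴
  top plate: d = 9.7078 cm → contributes +1591.3 cm⁴
  hole: d = -5.4922 cm → contributes −15.182 cm⁴
Total I = 2801.4 cm⁴.

I_xx ≈ 2800 cm⁴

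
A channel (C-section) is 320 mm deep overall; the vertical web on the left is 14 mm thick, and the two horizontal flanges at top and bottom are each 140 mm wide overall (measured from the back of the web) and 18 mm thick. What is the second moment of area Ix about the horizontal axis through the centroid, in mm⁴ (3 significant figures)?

Treat the section as a set of non-overlapping primitives; coordinates are from the bounding-box lower-left.
Web: 14 × 320, A = 4 480 mm², y = 160 mm, Ī = 38 229 333 mm⁴.
Top flange (beyond web): 126 × 18, A = 2 268 mm², y = 311 mm, Ī = 61 236 mm⁴.
Bottom flange (beyond web): 126 × 18, A = 2 268 mm², y = 9 mm, Ī = 61 236 mm⁴.
By symmetry the centroid is at mid-height, ȳ = 160 mm.
Transfer each piece to the horizontal axis through the centroid using Ī + A·d² with d = y − 160:
  web: d = 0 mm → contributes +38 229 333 mm⁴
  top flange (beyond web): d = 151 mm → contributes +51 773 904 mm⁴
  bottom flange (beyond web): d = -151 mm → contributes +51 773 904 mm⁴
Total I = 141 777 141 mm⁴.

Ix ≈ 1.42 × 10⁸ mm⁴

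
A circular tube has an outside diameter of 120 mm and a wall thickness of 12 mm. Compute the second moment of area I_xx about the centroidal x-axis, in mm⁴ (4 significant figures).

I_xx ≈ 6.010 × 10⁶ mm⁴

Break the section into simple shapes (no overlaps), measuring from the bottom-left corner of the bounding box.
Outer circle: ⌀120, A = 11309.7 mm², y = 60 mm, Ī = 10 178 760 mm⁴.
Bore (subtracted): ⌀96, A = 7238.23 mm², y = 60 mm, Ī = 4 169 220 mm⁴.
By symmetry the centroid is at mid-height, ȳ = 60 mm.
All pieces are centred on the centroidal x-axis, so I = ΣĪ (holes subtracted) = 6 009 540 mm⁴.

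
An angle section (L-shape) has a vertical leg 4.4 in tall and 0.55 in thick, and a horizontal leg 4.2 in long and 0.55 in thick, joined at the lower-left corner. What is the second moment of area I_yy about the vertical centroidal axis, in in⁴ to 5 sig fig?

Decompose the section into non-overlapping parts with the origin at the bottom-left of its bounding rectangle.
Vertical leg: 0.55 × 4.4, A = 2.42 in², x = 0.275 in, Ī = 0.06100417 in⁴.
Horizontal leg (remainder): 3.65 × 0.55, A = 2.0075 in², x = 2.375 in, Ī = 2.228743 in⁴.
Centroid: x̄ = ΣA·x / ΣA = 1.227174 in.
Transfer each piece to the vertical centroidal axis using Ī + A·d² with d = x − 1.227174:
  vertical leg: d = -0.9521739 in → contributes +2.255061 in⁴
  horizontal leg (remainder): d = 1.147826 in → contributes +4.873634 in⁴
Total I = 7.128695 in⁴.

I_yy ≈ 7.1287 in⁴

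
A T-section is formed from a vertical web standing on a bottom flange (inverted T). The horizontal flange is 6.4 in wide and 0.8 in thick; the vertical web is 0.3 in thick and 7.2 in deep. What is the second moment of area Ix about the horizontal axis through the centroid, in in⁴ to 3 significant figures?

Ix ≈ 33.9 in⁴

Decompose the section into non-overlapping parts with the origin at the bottom-left of its bounding rectangle.
Flange: 6.4 × 0.8, A = 5.12 in², y = 0.4 in, Ī = 0.27307 in⁴.
Web: 0.3 × 7.2, A = 2.16 in², y = 4.4 in, Ī = 9.3312 in⁴.
Centroid: ȳ = ΣA·y / ΣA = 1.5868 in.
Transfer each piece to the horizontal axis through the centroid using Ī + A·d² with d = y − 1.5868:
  flange: d = -1.1868 in → contributes +7.4847 in⁴
  web: d = 2.8132 in → contributes +26.425 in⁴
Total I = 33.91 in⁴.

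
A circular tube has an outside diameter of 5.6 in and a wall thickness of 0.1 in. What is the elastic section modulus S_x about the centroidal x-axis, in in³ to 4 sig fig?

S_x ≈ 2.334 in³

Treat the section as a set of non-overlapping primitives; coordinates are from the bounding-box lower-left.
Outer circle: ⌀5.6, A = 24.6301 in², y = 2.8 in, Ī = 48.275 in⁴.
Bore (subtracted): ⌀5.4, A = 22.9022 in², y = 2.8 in, Ī = 41.7393 in⁴.
By symmetry the centroid is at mid-height, ȳ = 2.8 in.
All pieces are centred on the centroidal x-axis, so I = ΣĪ (holes subtracted) = 6.53569 in⁴.
Extreme fibre distance c = 2.8 in; S = I/c = 2.33418 in³.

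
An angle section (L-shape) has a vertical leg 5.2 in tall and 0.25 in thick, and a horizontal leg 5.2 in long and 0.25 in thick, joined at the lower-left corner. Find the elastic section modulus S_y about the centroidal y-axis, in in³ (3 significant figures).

S_y ≈ 1.79 in³

Treat the section as a set of non-overlapping primitives; coordinates are from the bounding-box lower-left.
Vertical leg: 0.25 × 5.2, A = 1.3 in², x = 0.125 in, Ī = 0.0067708 in⁴.
Horizontal leg (remainder): 4.95 × 0.25, A = 1.2375 in², x = 2.725 in, Ī = 2.5268 in⁴.
Centroid: x̄ = ΣA·x / ΣA = 1.393 in.
Transfer each piece to the centroidal y-axis using Ī + A·d² with d = x − 1.393:
  vertical leg: d = -1.268 in → contributes +2.0969 in⁴
  horizontal leg (remainder): d = 1.332 in → contributes +4.7225 in⁴
Total I = 6.8194 in⁴.
Extreme fibre distance c = 3.807 in; S = I/c = 1.7913 in³.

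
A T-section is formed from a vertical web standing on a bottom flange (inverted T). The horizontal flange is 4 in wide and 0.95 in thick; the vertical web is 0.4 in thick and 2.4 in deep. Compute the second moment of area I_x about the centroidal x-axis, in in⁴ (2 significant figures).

Treat the section as a set of non-overlapping primitives; coordinates are from the bounding-box lower-left.
Flange: 4 × 0.95, A = 3.8 in², y = 0.475 in, Ī = 0.2858 in⁴.
Web: 0.4 × 2.4, A = 0.96 in², y = 2.15 in, Ī = 0.4608 in⁴.
Centroid: ȳ = ΣA·y / ΣA = 0.8128 in.
Transfer each piece to the centroidal x-axis using Ī + A·d² with d = y − 0.8128:
  flange: d = -0.3378 in → contributes +0.7194 in⁴
  web: d = 1.337 in → contributes +2.177 in⁴
Total I = 2.897 in⁴.

I_x ≈ 2.9 in⁴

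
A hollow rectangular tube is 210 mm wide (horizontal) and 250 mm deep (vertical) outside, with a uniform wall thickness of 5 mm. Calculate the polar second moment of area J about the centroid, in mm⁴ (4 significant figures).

J ≈ 7.598 × 10⁷ mm⁴

Break the section into simple shapes (no overlaps), measuring from the bottom-left corner of the bounding box.
Outer rectangle: 210 × 250, A = 52 500 mm², y = 125 mm, Ī = 273 437 500 mm⁴.
Inner void (subtracted): 200 × 240, A = 48 000 mm², y = 125 mm, Ī = 230 400 000 mm⁴.
By symmetry the centroid is at mid-height, ȳ = 125 mm.
All pieces are centred on the centroidal x-axis, so I = ΣĪ (holes subtracted) = 43 037 500 mm⁴.
Repeating about the centroidal y-axis gives I_y = 32 937 500 mm⁴.
Polar second moment: J = I_x + I_y = 75 975 000 mm⁴.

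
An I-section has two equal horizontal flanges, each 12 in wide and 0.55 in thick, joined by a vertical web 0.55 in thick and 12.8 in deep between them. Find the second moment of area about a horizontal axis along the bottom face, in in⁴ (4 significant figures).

I_base ≈ 1662 in⁴

Decompose the section into non-overlapping parts with the origin at the bottom-left of its bounding rectangle.
Bottom flange: 12 × 0.55, A = 6.6 in², y = 0.275 in, Ī = 0.166375 in⁴.
Web: 0.55 × 12.8, A = 7.04 in², y = 6.95 in, Ī = 96.1195 in⁴.
Top flange: 12 × 0.55, A = 6.6 in², y = 13.625 in, Ī = 0.166375 in⁴.
Transfer each piece to a horizontal axis along the bottom face using Ī + A·d² with d = y − 0:
  bottom flange: d = 0.275 in → contributes +0.6655 in⁴
  web: d = 6.95 in → contributes +436.169 in⁴
  top flange: d = 13.625 in → contributes +1225.39 in⁴
Total I = 1662.23 in⁴.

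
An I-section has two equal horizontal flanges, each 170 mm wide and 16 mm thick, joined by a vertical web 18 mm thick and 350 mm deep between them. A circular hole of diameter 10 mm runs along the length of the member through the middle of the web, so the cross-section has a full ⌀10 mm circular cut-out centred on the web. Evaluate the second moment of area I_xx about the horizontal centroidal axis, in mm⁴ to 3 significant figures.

Decompose the section into non-overlapping parts with the origin at the bottom-left of its bounding rectangle.
Bottom flange: 170 × 16, A = 2 720 mm², y = 8 mm, Ī = 58 027 mm⁴.
Web: 18 × 350, A = 6 300 mm², y = 191 mm, Ī = 64 312 500 mm⁴.
Top flange: 170 × 16, A = 2 720 mm², y = 374 mm, Ī = 58 027 mm⁴.
Hole (subtracted): ⌀10, A = 78.54 mm², y = 191 mm, Ī = 490.87 mm⁴.
By symmetry the centroid is at mid-height, ȳ = 191 mm.
Transfer each piece to the horizontal centroidal axis using Ī + A·d² with d = y − 191:
  bottom flange: d = -183 mm → contributes +91 148 107 mm⁴
  web: d = 0 mm → contributes +64 312 500 mm⁴
  top flange: d = 183 mm → contributes +91 148 107 mm⁴
  hole: d = 0 mm → contributes −490.87 mm⁴
Total I = 246 608 222 mm⁴.

I_xx ≈ 2.47 × 10⁸ mm⁴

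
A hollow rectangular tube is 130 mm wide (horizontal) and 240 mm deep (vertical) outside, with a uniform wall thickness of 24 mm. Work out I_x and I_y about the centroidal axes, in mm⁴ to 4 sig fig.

Treat the section as a set of non-overlapping primitives; coordinates are from the bounding-box lower-left.
Outer rectangle: 130 × 240, A = 31 200 mm², y = 120 mm, Ī = 149 760 000 mm⁴.
Inner void (subtracted): 82 × 192, A = 15 744 mm², y = 120 mm, Ī = 48 365 568 mm⁴.
By symmetry the centroid is at mid-height, ȳ = 120 mm.
All pieces are centred on the centroidal x-axis, so I = ΣĪ (holes subtracted) = 101 394 432 mm⁴.
Repeating about the centroidal y-axis gives I_y = 35 118 112 mm⁴.

I_x ≈ 1.014 × 10⁸ mm⁴, I_y ≈ 3.512 × 10⁷ mm⁴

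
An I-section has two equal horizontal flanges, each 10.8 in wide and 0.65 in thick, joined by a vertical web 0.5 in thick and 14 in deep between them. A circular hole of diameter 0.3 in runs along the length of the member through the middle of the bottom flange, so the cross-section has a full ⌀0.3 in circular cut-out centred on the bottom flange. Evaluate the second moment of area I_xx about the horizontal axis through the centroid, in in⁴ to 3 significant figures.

I_xx ≈ 864 in⁴

Treat the section as a set of non-overlapping primitives; coordinates are from the bounding-box lower-left.
Bottom flange: 10.8 × 0.65, A = 7.02 in², y = 0.325 in, Ī = 0.24716 in⁴.
Web: 0.5 × 14, A = 7 in², y = 7.65 in, Ī = 114.33 in⁴.
Top flange: 10.8 × 0.65, A = 7.02 in², y = 14.975 in, Ī = 0.24716 in⁴.
Hole (subtracted): ⌀0.3, A = 0.070686 in², y = 0.325 in, Ī = 0.00039761 in⁴.
Centroid: ȳ = ΣA·y / ΣA = 7.6747 in.
Transfer each piece to the horizontal axis through the centroid using Ī + A·d² with d = y − 7.6747:
  bottom flange: d = -7.3497 in → contributes +379.45 in⁴
  web: d = -0.024692 in → contributes +114.34 in⁴
  top flange: d = 7.3003 in → contributes +374.37 in⁴
  hole: d = -7.3497 in → contributes −3.8187 in⁴
Total I = 864.35 in⁴.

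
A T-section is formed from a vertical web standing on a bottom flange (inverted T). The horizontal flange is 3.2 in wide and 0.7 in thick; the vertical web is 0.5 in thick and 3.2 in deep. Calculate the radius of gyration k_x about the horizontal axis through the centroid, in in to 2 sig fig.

k_x ≈ 1.1 in

Split into non-overlapping primitives; take the origin at the lower-left of the bounding box.
Flange: 3.2 × 0.7, A = 2.24 in², y = 0.35 in, Ī = 0.09147 in⁴.
Web: 0.5 × 3.2, A = 1.6 in², y = 2.3 in, Ī = 1.365 in⁴.
Centroid: ȳ = ΣA·y / ΣA = 1.163 in.
Transfer each piece to the horizontal axis through the centroid using Ī + A·d² with d = y − 1.163:
  flange: d = -0.8125 in → contributes +1.57 in⁴
  web: d = 1.138 in → contributes +3.436 in⁴
Total I = 5.006 in⁴.
Radius of gyration: k = √(I/A) = √(5.006 / 3.84) = 1.142 in.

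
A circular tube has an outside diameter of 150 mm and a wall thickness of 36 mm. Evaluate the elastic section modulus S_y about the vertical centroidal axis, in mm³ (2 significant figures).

Split into non-overlapping primitives; take the origin at the lower-left of the bounding box.
Outer circle: ⌀150, A = 17 671 mm², x = 75 mm, Ī = 24 850 489 mm⁴.
Bore (subtracted): ⌀78, A = 4 778 mm², x = 75 mm, Ī = 1 816 972 mm⁴.
By symmetry the centroid is at mid-width, x̄ = 75 mm.
All pieces are centred on the vertical centroidal axis, so I = ΣĪ (holes subtracted) = 23 033 516 mm⁴.
Extreme fibre distance c = 75 mm; S = I/c = 307 114 mm³.

S_y ≈ 3.1 × 10⁵ mm³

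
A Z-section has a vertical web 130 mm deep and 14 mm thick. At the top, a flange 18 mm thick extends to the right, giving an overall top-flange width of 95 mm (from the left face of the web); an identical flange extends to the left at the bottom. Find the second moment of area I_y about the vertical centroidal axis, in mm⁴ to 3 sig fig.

Treat the section as a set of non-overlapping primitives; coordinates are from the bounding-box lower-left.
Web: 14 × 130, A = 1 820 mm², x = 88 mm, Ī = 29 727 mm⁴.
Top flange (beyond web): 81 × 18, A = 1 458 mm², x = 135.5 mm, Ī = 797 162 mm⁴.
Bottom flange (beyond web): 81 × 18, A = 1 458 mm², x = 40.5 mm, Ī = 797 162 mm⁴.
Centroid: x̄ = ΣA·x / ΣA = 88 mm.
Transfer each piece to the vertical centroidal axis using Ī + A·d² with d = x − 88:
  web: d = 0 mm → contributes +29 727 mm⁴
  top flange (beyond web): d = 47.5 mm → contributes +4 086 774 mm⁴
  bottom flange (beyond web): d = -47.5 mm → contributes +4 086 774 mm⁴
Total I = 8 203 275 mm⁴.

I_y ≈ 8.20 × 10⁶ mm⁴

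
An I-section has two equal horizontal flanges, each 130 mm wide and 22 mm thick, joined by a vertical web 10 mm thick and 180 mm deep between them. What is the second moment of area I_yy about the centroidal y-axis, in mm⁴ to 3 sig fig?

Decompose the section into non-overlapping parts with the origin at the bottom-left of its bounding rectangle.
Bottom flange: 130 × 22, A = 2 860 mm², x = 65 mm, Ī = 4 027 833 mm⁴.
Web: 10 × 180, A = 1 800 mm², x = 65 mm, Ī = 15 000 mm⁴.
Top flange: 130 × 22, A = 2 860 mm², x = 65 mm, Ī = 4 027 833 mm⁴.
By symmetry the centroid is at mid-width, x̄ = 65 mm.
All pieces are centred on the centroidal y-axis, so I = ΣĪ = 8 070 667 mm⁴.

I_yy ≈ 8.07 × 10⁶ mm⁴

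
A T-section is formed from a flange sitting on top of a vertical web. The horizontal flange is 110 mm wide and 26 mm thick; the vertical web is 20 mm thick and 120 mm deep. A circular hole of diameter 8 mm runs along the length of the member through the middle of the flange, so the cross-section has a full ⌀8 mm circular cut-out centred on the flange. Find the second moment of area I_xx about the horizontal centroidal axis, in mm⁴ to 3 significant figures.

Split into non-overlapping primitives; take the origin at the lower-left of the bounding box.
Flange: 110 × 26, A = 2 860 mm², y = 133 mm, Ī = 161 113 mm⁴.
Web: 20 × 120, A = 2 400 mm², y = 60 mm, Ī = 2 880 000 mm⁴.
Hole (subtracted): ⌀8, A = 50.265 mm², y = 133 mm, Ī = 201.06 mm⁴.
Centroid: ȳ = ΣA·y / ΣA = 99.371 mm.
Transfer each piece to the horizontal centroidal axis using Ī + A·d² with d = y − 99.371:
  flange: d = 33.629 mm → contributes +3 395 583 mm⁴
  web: d = -39.371 mm → contributes +6 600 115 mm⁴
  hole: d = 33.629 mm → contributes −57 048 mm⁴
Total I = 9 938 650 mm⁴.

I_xx ≈ 9.94 × 10⁶ mm⁴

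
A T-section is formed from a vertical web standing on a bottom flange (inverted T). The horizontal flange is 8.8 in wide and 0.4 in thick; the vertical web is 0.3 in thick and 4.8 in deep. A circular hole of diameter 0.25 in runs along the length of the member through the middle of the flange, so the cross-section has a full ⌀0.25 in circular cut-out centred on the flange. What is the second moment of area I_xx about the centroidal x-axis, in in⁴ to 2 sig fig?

Treat the section as a set of non-overlapping primitives; coordinates are from the bounding-box lower-left.
Flange: 8.8 × 0.4, A = 3.52 in², y = 0.2 in, Ī = 0.04693 in⁴.
Web: 0.3 × 4.8, A = 1.44 in², y = 2.8 in, Ī = 2.765 in⁴.
Hole (subtracted): ⌀0.25, A = 0.04909 in², y = 0.2 in, Ī = 0.0001917 in⁴.
Centroid: ȳ = ΣA·y / ΣA = 0.9624 in.
Transfer each piece to the centroidal x-axis using Ī + A·d² with d = y − 0.9624:
  flange: d = -0.7624 in → contributes +2.093 in⁴
  web: d = 1.838 in → contributes +7.627 in⁴
  hole: d = -0.7624 in → contributes −0.02872 in⁴
Total I = 9.692 in⁴.

I_xx ≈ 9.7 in⁴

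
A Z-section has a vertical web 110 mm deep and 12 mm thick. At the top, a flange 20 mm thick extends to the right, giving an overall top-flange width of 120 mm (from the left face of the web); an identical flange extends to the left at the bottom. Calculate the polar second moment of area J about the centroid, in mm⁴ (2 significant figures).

Treat the section as a set of non-overlapping primitives; coordinates are from the bounding-box lower-left.
Web: 12 × 110, A = 1 320 mm², y = 55 mm, Ī = 1 331 000 mm⁴.
Top flange (beyond web): 108 × 20, A = 2 160 mm², y = 100 mm, Ī = 72 000 mm⁴.
Bottom flange (beyond web): 108 × 20, A = 2 160 mm², y = 10 mm, Ī = 72 000 mm⁴.
Centroid: ȳ = ΣA·y / ΣA = 55 mm.
Transfer each piece to the centroidal x-axis using Ī + A·d² with d = y − 55:
  web: d = 0 mm → contributes +1 331 000 mm⁴
  top flange (beyond web): d = 45 mm → contributes +4 446 000 mm⁴
  bottom flange (beyond web): d = -45 mm → contributes +4 446 000 mm⁴
Total I = 10 223 000 mm⁴.
For the y-axis: x̄ = 114 mm.
Repeating about the centroidal y-axis gives I_y = 19 766 880 mm⁴.
Polar second moment: J = I_x + I_y = 29 989 880 mm⁴.

J ≈ 3.0 × 10⁷ mm⁴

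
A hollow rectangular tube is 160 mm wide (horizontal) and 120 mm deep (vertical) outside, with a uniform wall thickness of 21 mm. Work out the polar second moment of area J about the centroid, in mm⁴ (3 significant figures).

J ≈ 4.87 × 10⁷ mm⁴

Break the section into simple shapes (no overlaps), measuring from the bottom-left corner of the bounding box.
Outer rectangle: 160 × 120, A = 19 200 mm², y = 60 mm, Ī = 23 040 000 mm⁴.
Inner void (subtracted): 118 × 78, A = 9 204 mm², y = 60 mm, Ī = 4 666 428 mm⁴.
By symmetry the centroid is at mid-height, ȳ = 60 mm.
All pieces are centred on the centroidal x-axis, so I = ΣĪ (holes subtracted) = 18 373 572 mm⁴.
Repeating about the centroidal y-axis gives I_y = 30 280 292 mm⁴.
Polar second moment: J = I_x + I_y = 48 653 864 mm⁴.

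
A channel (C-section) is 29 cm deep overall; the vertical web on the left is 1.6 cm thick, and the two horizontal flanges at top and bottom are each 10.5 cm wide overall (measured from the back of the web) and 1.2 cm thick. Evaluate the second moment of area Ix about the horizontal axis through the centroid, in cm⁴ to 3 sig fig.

Ix ≈ 7380 cm⁴

Treat the section as a set of non-overlapping primitives; coordinates are from the bounding-box lower-left.
Web: 1.6 × 29, A = 46.4 cm², y = 14.5 cm, Ī = 3251.9 cm⁴.
Top flange (beyond web): 8.9 × 1.2, A = 10.68 cm², y = 28.4 cm, Ī = 1.2816 cm⁴.
Bottom flange (beyond web): 8.9 × 1.2, A = 10.68 cm², y = 0.6 cm, Ī = 1.2816 cm⁴.
By symmetry the centroid is at mid-height, ȳ = 14.5 cm.
Transfer each piece to the horizontal axis through the centroid using Ī + A·d² with d = y − 14.5:
  web: d = 0 cm → contributes +3251.9 cm⁴
  top flange (beyond web): d = 13.9 cm → contributes +2064.8 cm⁴
  bottom flange (beyond web): d = -13.9 cm → contributes +2064.8 cm⁴
Total I = 7381.4 cm⁴.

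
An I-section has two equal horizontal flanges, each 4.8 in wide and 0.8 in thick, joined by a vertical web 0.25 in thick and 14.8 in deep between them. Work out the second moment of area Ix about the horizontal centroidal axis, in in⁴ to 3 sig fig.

Ix ≈ 535 in⁴

Split into non-overlapping primitives; take the origin at the lower-left of the bounding box.
Bottom flange: 4.8 × 0.8, A = 3.84 in², y = 0.4 in, Ī = 0.2048 in⁴.
Web: 0.25 × 14.8, A = 3.7 in², y = 8.2 in, Ī = 67.537 in⁴.
Top flange: 4.8 × 0.8, A = 3.84 in², y = 16 in, Ī = 0.2048 in⁴.
By symmetry the centroid is at mid-height, ȳ = 8.2 in.
Transfer each piece to the horizontal centroidal axis using Ī + A·d² with d = y − 8.2:
  bottom flange: d = -7.8 in → contributes +233.83 in⁴
  web: d = 0 in → contributes +67.537 in⁴
  top flange: d = 7.8 in → contributes +233.83 in⁴
Total I = 535.2 in⁴.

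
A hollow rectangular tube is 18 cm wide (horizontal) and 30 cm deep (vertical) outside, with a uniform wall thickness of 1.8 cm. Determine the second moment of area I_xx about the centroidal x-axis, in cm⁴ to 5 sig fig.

I_xx ≈ 1.8420 × 10⁴ cm⁴

Split into non-overlapping primitives; take the origin at the lower-left of the bounding box.
Outer rectangle: 18 × 30, A = 540 cm², y = 15 cm, Ī = 40 500 cm⁴.
Inner void (subtracted): 14.4 × 26.4, A = 380.16 cm², y = 15 cm, Ī = 22079.69 cm⁴.
By symmetry the centroid is at mid-height, ȳ = 15 cm.
All pieces are centred on the centroidal x-axis, so I = ΣĪ (holes subtracted) = 18420.31 cm⁴.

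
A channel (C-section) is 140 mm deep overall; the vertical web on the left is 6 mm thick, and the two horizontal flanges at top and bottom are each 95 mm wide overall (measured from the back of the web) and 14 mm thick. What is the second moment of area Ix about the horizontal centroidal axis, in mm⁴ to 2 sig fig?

Ix ≈ 1.1 × 10⁷ mm⁴

Split into non-overlapping primitives; take the origin at the lower-left of the bounding box.
Web: 6 × 140, A = 840 mm², y = 70 mm, Ī = 1 372 000 mm⁴.
Top flange (beyond web): 89 × 14, A = 1 246 mm², y = 133 mm, Ī = 20 351 mm⁴.
Bottom flange (beyond web): 89 × 14, A = 1 246 mm², y = 7 mm, Ī = 20 351 mm⁴.
By symmetry the centroid is at mid-height, ȳ = 70 mm.
Transfer each piece to the horizontal centroidal axis using Ī + A·d² with d = y − 70:
  web: d = 0 mm → contributes +1 372 000 mm⁴
  top flange (beyond web): d = 63 mm → contributes +4 965 725 mm⁴
  bottom flange (beyond web): d = -63 mm → contributes +4 965 725 mm⁴
Total I = 11 303 451 mm⁴.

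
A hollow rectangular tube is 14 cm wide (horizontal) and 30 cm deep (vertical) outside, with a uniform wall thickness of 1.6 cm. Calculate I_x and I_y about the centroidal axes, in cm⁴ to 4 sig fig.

I_x ≈ 1.418 × 10⁴ cm⁴, I_y ≈ 4047 cm⁴

Split into non-overlapping primitives; take the origin at the lower-left of the bounding box.
Outer rectangle: 14 × 30, A = 420 cm², y = 15 cm, Ī = 31 500 cm⁴.
Inner void (subtracted): 10.8 × 26.8, A = 289.44 cm², y = 15 cm, Ī = 17323.9 cm⁴.
By symmetry the centroid is at mid-height, ȳ = 15 cm.
All pieces are centred on the centroidal x-axis, so I = ΣĪ (holes subtracted) = 14176.1 cm⁴.
Repeating about the centroidal y-axis gives I_y = 4046.64 cm⁴.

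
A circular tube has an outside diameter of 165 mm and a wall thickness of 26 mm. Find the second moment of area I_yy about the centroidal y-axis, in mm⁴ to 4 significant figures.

I_yy ≈ 2.838 × 10⁷ mm⁴

Split into non-overlapping primitives; take the origin at the lower-left of the bounding box.
Outer circle: ⌀165, A = 21382.5 mm², x = 82.5 mm, Ī = 36 383 601 mm⁴.
Bore (subtracted): ⌀113, A = 10028.7 mm², x = 82.5 mm, Ī = 8 003 569 mm⁴.
By symmetry the centroid is at mid-width, x̄ = 82.5 mm.
All pieces are centred on the centroidal y-axis, so I = ΣĪ (holes subtracted) = 28 380 032 mm⁴.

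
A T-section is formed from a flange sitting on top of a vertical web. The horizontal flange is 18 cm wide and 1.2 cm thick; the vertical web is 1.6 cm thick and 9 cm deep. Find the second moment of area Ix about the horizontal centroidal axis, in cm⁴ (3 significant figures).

Decompose the section into non-overlapping parts with the origin at the bottom-left of its bounding rectangle.
Flange: 18 × 1.2, A = 21.6 cm², y = 9.6 cm, Ī = 2.592 cm⁴.
Web: 1.6 × 9, A = 14.4 cm², y = 4.5 cm, Ī = 97.2 cm⁴.
Centroid: ȳ = ΣA·y / ΣA = 7.56 cm.
Transfer each piece to the horizontal centroidal axis using Ī + A·d² with d = y − 7.56:
  flange: d = 2.04 cm → contributes +92.483 cm⁴
  web: d = -3.06 cm → contributes +232.04 cm⁴
Total I = 324.52 cm⁴.

Ix ≈ 325 cm⁴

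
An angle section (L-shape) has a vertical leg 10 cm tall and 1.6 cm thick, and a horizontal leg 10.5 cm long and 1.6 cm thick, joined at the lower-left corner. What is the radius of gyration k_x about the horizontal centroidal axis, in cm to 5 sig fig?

k_x ≈ 2.9841 cm

Break the section into simple shapes (no overlaps), measuring from the bottom-left corner of the bounding box.
Vertical leg: 1.6 × 10, A = 16 cm², y = 5 cm, Ī = 133.3333 cm⁴.
Horizontal leg (remainder): 8.9 × 1.6, A = 14.24 cm², y = 0.8 cm, Ī = 3.037867 cm⁴.
Centroid: ȳ = ΣA·y / ΣA = 3.022222 cm.
Transfer each piece to the horizontal centroidal axis using Ī + A·d² with d = y − 3.022222:
  vertical leg: d = 1.977778 cm → contributes +195.919 cm⁴
  horizontal leg (remainder): d = -2.222222 cm → contributes +73.35885 cm⁴
Total I = 269.2779 cm⁴.
Radius of gyration: k = √(I/A) = √(269.2779 / 30.24) = 2.984073 cm.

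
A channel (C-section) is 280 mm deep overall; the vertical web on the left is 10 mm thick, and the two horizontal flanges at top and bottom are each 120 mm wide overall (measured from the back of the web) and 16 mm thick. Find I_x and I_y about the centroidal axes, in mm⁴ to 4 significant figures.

I_x ≈ 7.970 × 10⁷ mm⁴, I_y ≈ 9.187 × 10⁶ mm⁴

Treat the section as a set of non-overlapping primitives; coordinates are from the bounding-box lower-left.
Web: 10 × 280, A = 2 800 mm², y = 140 mm, Ī = 18 293 333 mm⁴.
Top flange (beyond web): 110 × 16, A = 1 760 mm², y = 272 mm, Ī = 37546.7 mm⁴.
Bottom flange (beyond web): 110 × 16, A = 1 760 mm², y = 8 mm, Ī = 37546.7 mm⁴.
By symmetry the centroid is at mid-height, ȳ = 140 mm.
Transfer each piece to the centroidal x-axis using Ī + A·d² with d = y − 140:
  web: d = 0 mm → contributes +18 293 333 mm⁴
  top flange (beyond web): d = 132 mm → contributes +30 703 787 mm⁴
  bottom flange (beyond web): d = -132 mm → contributes +30 703 787 mm⁴
Total I = 79 700 907 mm⁴.
For the y-axis: x̄ = 38.4177 mm.
Repeating about the centroidal y-axis gives I_y = 9 186 844 mm⁴.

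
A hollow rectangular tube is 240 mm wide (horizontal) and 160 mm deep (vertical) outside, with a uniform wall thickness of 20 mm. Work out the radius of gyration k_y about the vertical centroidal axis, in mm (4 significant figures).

k_y ≈ 85.11 mm

Decompose the section into non-overlapping parts with the origin at the bottom-left of its bounding rectangle.
Outer rectangle: 240 × 160, A = 38 400 mm², x = 120 mm, Ī = 184 320 000 mm⁴.
Inner void (subtracted): 200 × 120, A = 24 000 mm², x = 120 mm, Ī = 80 000 000 mm⁴.
By symmetry the centroid is at mid-width, x̄ = 120 mm.
All pieces are centred on the vertical centroidal axis, so I = ΣĪ (holes subtracted) = 104 320 000 mm⁴.
Radius of gyration: k = √(I/A) = √(104 320 000 / 14 400) = 85.1143 mm.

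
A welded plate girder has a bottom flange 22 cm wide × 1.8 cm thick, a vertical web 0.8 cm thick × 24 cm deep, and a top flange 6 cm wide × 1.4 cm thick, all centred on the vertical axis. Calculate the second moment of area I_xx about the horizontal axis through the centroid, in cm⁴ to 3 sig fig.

Split into non-overlapping primitives; take the origin at the lower-left of the bounding box.
Bottom plate: 22 × 1.8, A = 39.6 cm², y = 0.9 cm, Ī = 10.692 cm⁴.
Web plate: 0.8 × 24, A = 19.2 cm², y = 13.8 cm, Ī = 921.6 cm⁴.
Top plate: 6 × 1.4, A = 8.4 cm², y = 26.5 cm, Ī = 1.372 cm⁴.
Centroid: ȳ = ΣA·y / ΣA = 7.7857 cm.
Transfer each piece to the horizontal axis through the centroid using Ī + A·d² with d = y − 7.7857:
  bottom plate: d = -6.8857 cm → contributes +1888.2 cm⁴
  web plate: d = 6.0143 cm → contributes +1616.1 cm⁴
  top plate: d = 18.714 cm → contributes +2943.3 cm⁴
Total I = 6447.6 cm⁴.

I_xx ≈ 6450 cm⁴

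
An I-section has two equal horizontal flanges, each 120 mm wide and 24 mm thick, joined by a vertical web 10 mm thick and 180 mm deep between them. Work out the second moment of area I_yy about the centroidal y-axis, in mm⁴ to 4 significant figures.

Split into non-overlapping primitives; take the origin at the lower-left of the bounding box.
Bottom flange: 120 × 24, A = 2 880 mm², x = 60 mm, Ī = 3 456 000 mm⁴.
Web: 10 × 180, A = 1 800 mm², x = 60 mm, Ī = 15 000 mm⁴.
Top flange: 120 × 24, A = 2 880 mm², x = 60 mm, Ī = 3 456 000 mm⁴.
By symmetry the centroid is at mid-width, x̄ = 60 mm.
All pieces are centred on the centroidal y-axis, so I = ΣĪ = 6 927 000 mm⁴.

I_yy ≈ 6.927 × 10⁶ mm⁴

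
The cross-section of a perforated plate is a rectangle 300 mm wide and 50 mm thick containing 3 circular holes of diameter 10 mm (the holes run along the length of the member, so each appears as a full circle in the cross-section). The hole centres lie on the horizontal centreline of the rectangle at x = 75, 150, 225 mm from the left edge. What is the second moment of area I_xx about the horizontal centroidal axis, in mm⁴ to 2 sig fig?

I_xx ≈ 3.1 × 10⁶ mm⁴

Split into non-overlapping primitives; take the origin at the lower-left of the bounding box.
Plate: 300 × 50, A = 15 000 mm², y = 25 mm, Ī = 3 125 000 mm⁴.
Hole 1 (subtracted): ⌀10, A = 78.54 mm², y = 25 mm, Ī = 490.9 mm⁴.
Hole 2 (subtracted): ⌀10, A = 78.54 mm², y = 25 mm, Ī = 490.9 mm⁴.
Hole 3 (subtracted): ⌀10, A = 78.54 mm², y = 25 mm, Ī = 490.9 mm⁴.
By symmetry the centroid is at mid-height, ȳ = 25 mm.
All pieces are centred on the horizontal centroidal axis, so I = ΣĪ (holes subtracted) = 3 123 527 mm⁴.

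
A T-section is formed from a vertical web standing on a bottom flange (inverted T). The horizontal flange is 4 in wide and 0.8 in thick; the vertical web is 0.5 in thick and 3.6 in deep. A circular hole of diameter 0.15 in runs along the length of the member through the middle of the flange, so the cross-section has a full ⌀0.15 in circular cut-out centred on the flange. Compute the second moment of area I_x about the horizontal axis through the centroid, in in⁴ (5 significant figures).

Break the section into simple shapes (no overlaps), measuring from the bottom-left corner of the bounding box.
Flange: 4 × 0.8, A = 3.2 in², y = 0.4 in, Ī = 0.1706667 in⁴.
Web: 0.5 × 3.6, A = 1.8 in², y = 2.6 in, Ī = 1.944 in⁴.
Hole (subtracted): ⌀0.15, A = 0.01767146 in², y = 0.4 in, Ī = 0.00002485049 in⁴.
Centroid: ȳ = ΣA·y / ΣA = 1.194809 in.
Transfer each piece to the horizontal axis through the centroid using Ī + A·d² with d = y − 1.194809:
  flange: d = -0.7948091 in → contributes +2.192175 in⁴
  web: d = 1.405191 in → contributes +5.498211 in⁴
  hole: d = -0.7948091 in → contributes −0.01118829 in⁴
Total I = 7.679198 in⁴.

I_x ≈ 7.6792 in⁴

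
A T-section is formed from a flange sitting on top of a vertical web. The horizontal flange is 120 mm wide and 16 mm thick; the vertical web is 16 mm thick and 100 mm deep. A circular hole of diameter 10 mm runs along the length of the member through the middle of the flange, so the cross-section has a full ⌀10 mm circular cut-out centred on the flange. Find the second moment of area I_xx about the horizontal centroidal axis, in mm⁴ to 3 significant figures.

I_xx ≈ 4.25 × 10⁶ mm⁴

Break the section into simple shapes (no overlaps), measuring from the bottom-left corner of the bounding box.
Flange: 120 × 16, A = 1 920 mm², y = 108 mm, Ī = 40 960 mm⁴.
Web: 16 × 100, A = 1 600 mm², y = 50 mm, Ī = 1 333 333 mm⁴.
Hole (subtracted): ⌀10, A = 78.54 mm², y = 108 mm, Ī = 490.87 mm⁴.
Centroid: ȳ = ΣA·y / ΣA = 81.035 mm.
Transfer each piece to the horizontal centroidal axis using Ī + A·d² with d = y − 81.035:
  flange: d = 26.965 mm → contributes +1 437 044 mm⁴
  web: d = -31.035 mm → contributes +2 874 378 mm⁴
  hole: d = 26.965 mm → contributes −57 599 mm⁴
Total I = 4 253 823 mm⁴.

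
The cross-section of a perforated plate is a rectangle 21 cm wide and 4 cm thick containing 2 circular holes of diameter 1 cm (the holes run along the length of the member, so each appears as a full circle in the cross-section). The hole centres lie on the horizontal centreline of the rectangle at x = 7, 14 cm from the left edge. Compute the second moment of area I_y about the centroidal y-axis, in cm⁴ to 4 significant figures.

Treat the section as a set of non-overlapping primitives; coordinates are from the bounding-box lower-left.
Plate: 21 × 4, A = 84 cm², x = 10.5 cm, Ī = 3 087 cm⁴.
Hole 1 (subtracted): ⌀1, A = 0.785398 cm², x = 7 cm, Ī = 0.0490874 cm⁴.
Hole 2 (subtracted): ⌀1, A = 0.785398 cm², x = 14 cm, Ī = 0.0490874 cm⁴.
By symmetry the centroid is at mid-width, x̄ = 10.5 cm.
Transfer each piece to the centroidal y-axis using Ī + A·d² with d = x − 10.5:
  plate: d = 0 cm → contributes +3 087 cm⁴
  hole 1: d = -3.5 cm → contributes −9.67021 cm⁴
  hole 2: d = 3.5 cm → contributes −9.67021 cm⁴
Total I = 3067.66 cm⁴.

I_y ≈ 3068 cm⁴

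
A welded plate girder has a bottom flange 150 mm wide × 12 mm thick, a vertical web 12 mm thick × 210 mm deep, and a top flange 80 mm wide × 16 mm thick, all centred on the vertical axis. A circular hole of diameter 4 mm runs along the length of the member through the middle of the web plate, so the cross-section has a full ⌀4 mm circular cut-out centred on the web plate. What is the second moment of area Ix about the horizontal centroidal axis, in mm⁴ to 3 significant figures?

Ix ≈ 4.73 × 10⁷ mm⁴

Break the section into simple shapes (no overlaps), measuring from the bottom-left corner of the bounding box.
Bottom plate: 150 × 12, A = 1 800 mm², y = 6 mm, Ī = 21 600 mm⁴.
Web plate: 12 × 210, A = 2 520 mm², y = 117 mm, Ī = 9 261 000 mm⁴.
Top plate: 80 × 16, A = 1 280 mm², y = 230 mm, Ī = 27 307 mm⁴.
Hole (subtracted): ⌀4, A = 12.566 mm², y = 117 mm, Ī = 12.566 mm⁴.
Centroid: ȳ = ΣA·y / ΣA = 107.13 mm.
Transfer each piece to the horizontal centroidal axis using Ī + A·d² with d = y − 107.13:
  bottom plate: d = -101.13 mm → contributes +18 429 915 mm⁴
  web plate: d = 9.8722 mm → contributes +9 506 598 mm⁴
  top plate: d = 122.87 mm → contributes +19 352 191 mm⁴
  hole: d = 9.8722 mm → contributes −1237.3 mm⁴
Total I = 47 287 466 mm⁴.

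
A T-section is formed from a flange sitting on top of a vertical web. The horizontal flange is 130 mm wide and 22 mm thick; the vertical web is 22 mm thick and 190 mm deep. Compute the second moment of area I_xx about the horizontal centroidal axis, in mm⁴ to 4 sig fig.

I_xx ≈ 3.177 × 10⁷ mm⁴

Split into non-overlapping primitives; take the origin at the lower-left of the bounding box.
Flange: 130 × 22, A = 2 860 mm², y = 201 mm, Ī = 115 353 mm⁴.
Web: 22 × 190, A = 4 180 mm², y = 95 mm, Ī = 12 574 833 mm⁴.
Centroid: ȳ = ΣA·y / ΣA = 138.063 mm.
Transfer each piece to the horizontal centroidal axis using Ī + A·d² with d = y − 138.063:
  flange: d = 62.9375 mm → contributes +11 444 182 mm⁴
  web: d = -43.0625 mm → contributes +20 326 137 mm⁴
Total I = 31 770 319 mm⁴.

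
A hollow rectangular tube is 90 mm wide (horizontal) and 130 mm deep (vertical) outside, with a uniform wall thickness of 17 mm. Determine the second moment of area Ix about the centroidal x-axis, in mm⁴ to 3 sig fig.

Ix ≈ 1.23 × 10⁷ mm⁴

Decompose the section into non-overlapping parts with the origin at the bottom-left of its bounding rectangle.
Outer rectangle: 90 × 130, A = 11 700 mm², y = 65 mm, Ī = 16 477 500 mm⁴.
Inner void (subtracted): 56 × 96, A = 5 376 mm², y = 65 mm, Ī = 4 128 768 mm⁴.
By symmetry the centroid is at mid-height, ȳ = 65 mm.
All pieces are centred on the centroidal x-axis, so I = ΣĪ (holes subtracted) = 12 348 732 mm⁴.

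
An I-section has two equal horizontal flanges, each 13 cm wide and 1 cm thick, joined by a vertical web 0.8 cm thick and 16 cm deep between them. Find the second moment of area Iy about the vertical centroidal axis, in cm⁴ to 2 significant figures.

Iy ≈ 370 cm⁴

Decompose the section into non-overlapping parts with the origin at the bottom-left of its bounding rectangle.
Bottom flange: 13 × 1, A = 13 cm², x = 6.5 cm, Ī = 183.1 cm⁴.
Web: 0.8 × 16, A = 12.8 cm², x = 6.5 cm, Ī = 0.6827 cm⁴.
Top flange: 13 × 1, A = 13 cm², x = 6.5 cm, Ī = 183.1 cm⁴.
By symmetry the centroid is at mid-width, x̄ = 6.5 cm.
All pieces are centred on the vertical centroidal axis, so I = ΣĪ = 366.8 cm⁴.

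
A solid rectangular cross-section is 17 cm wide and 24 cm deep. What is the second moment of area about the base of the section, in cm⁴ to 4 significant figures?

I_base ≈ 7.834 × 10⁴ cm⁴

The section: 17 × 24, A = 408 cm², y = 12 cm, Ī = 19 584 cm⁴.
Transfer it to the bottom edge using Ī + A·d² with d = y − 0:
  the section: d = 12 cm → contributes +78 336 cm⁴
Total I = 78 336 cm⁴.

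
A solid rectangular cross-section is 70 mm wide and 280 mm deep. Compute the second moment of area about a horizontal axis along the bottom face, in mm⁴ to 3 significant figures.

The section: 70 × 280, A = 19 600 mm², y = 140 mm, Ī = 128 053 333 mm⁴.
Transfer it to a horizontal axis along the bottom face using Ī + A·d² with d = y − 0:
  the section: d = 140 mm → contributes +512 213 333 mm⁴
Total I = 512 213 333 mm⁴.

I_base ≈ 5.12 × 10⁸ mm⁴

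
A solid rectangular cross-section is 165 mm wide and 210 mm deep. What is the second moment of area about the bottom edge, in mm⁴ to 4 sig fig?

I_base ≈ 5.094 × 10⁸ mm⁴

The section: 165 × 210, A = 34 650 mm², y = 105 mm, Ī = 127 338 750 mm⁴.
Transfer it to the base of the section using Ī + A·d² with d = y − 0:
  the section: d = 105 mm → contributes +509 355 000 mm⁴
Total I = 509 355 000 mm⁴.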